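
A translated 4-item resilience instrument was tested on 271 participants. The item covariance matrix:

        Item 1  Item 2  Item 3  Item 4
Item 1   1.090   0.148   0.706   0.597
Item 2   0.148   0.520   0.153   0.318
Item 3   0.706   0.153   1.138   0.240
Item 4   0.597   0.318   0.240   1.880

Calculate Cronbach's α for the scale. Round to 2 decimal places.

α = 0.64

Σσ²ᵢ = 1.090 + 0.520 + 1.138 + 1.880 = 4.628
Σ_{i<j} σ_ij = 2.162
Var(T) = 4.628 + 2 × 2.162 = 8.952
α = (k/(k−1))·(1 − Σσ²ᵢ/Var(T)) = (4/3)·(1 − 4.628/8.952) = 0.64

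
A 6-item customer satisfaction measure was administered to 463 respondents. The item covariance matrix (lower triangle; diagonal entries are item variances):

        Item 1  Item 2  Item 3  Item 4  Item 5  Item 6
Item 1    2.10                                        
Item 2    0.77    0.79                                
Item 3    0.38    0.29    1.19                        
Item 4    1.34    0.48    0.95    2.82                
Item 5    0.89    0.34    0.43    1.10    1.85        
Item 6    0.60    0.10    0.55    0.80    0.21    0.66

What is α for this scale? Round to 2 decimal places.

Σσ²ᵢ = 2.10 + 0.79 + 1.19 + 2.82 + 1.85 + 0.66 = 9.41
Sum of off-diagonal covariances = 9.23
σ²_total = 9.41 + 2 × 9.23 = 27.87
α = (k/(k−1))·(1 − Σσ²ᵢ/σ²_total) = (6/5)·(1 − 9.41/27.87) = 0.79

α = 0.79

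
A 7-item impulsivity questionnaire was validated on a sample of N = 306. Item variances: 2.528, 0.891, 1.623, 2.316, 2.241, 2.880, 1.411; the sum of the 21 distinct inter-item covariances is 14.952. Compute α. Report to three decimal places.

α = 0.797

sum of item variances = 2.528 + 0.891 + 1.623 + 2.316 + 2.241 + 2.880 + 1.411 = 13.890
Sum of distinct covariances = 14.952
total variance = sum of item variances + 2·Σcov = 13.890 + 2 × 14.952 = 43.794
α = (7/6)·(1 − 13.890/43.794) = 0.797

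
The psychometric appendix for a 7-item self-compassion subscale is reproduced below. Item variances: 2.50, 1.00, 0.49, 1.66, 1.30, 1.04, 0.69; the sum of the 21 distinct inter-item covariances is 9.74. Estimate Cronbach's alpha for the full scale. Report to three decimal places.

Σσᵢ² = 2.50 + 1.00 + 0.49 + 1.66 + 1.30 + 1.04 + 0.69 = 8.68
Sum of distinct covariances = 9.74
σ²_total = Σσᵢ² + 2·Σcov = 8.68 + 2 × 9.74 = 28.16
α = (7/6)·(1 − 8.68/28.16) = 0.807

α = 0.807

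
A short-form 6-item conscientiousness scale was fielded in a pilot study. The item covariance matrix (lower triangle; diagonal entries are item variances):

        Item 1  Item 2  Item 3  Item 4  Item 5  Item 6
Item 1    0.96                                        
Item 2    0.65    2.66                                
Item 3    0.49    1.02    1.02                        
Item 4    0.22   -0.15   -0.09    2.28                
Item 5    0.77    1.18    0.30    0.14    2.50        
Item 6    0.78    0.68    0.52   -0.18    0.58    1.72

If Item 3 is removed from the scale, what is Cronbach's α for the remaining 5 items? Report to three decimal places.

Cronbach's α = 0.600

Remaining items: Item 1, Item 2, Item 4, Item 5, Item 6 (k = 5).
ΣVar(i) = 0.96 + 2.66 + 2.28 + 2.50 + 1.72 = 10.12
total variance = 10.12 + 2 × 4.67 = 19.46
α (item deleted) = (5/4)·(1 − 10.12/19.46) = 0.600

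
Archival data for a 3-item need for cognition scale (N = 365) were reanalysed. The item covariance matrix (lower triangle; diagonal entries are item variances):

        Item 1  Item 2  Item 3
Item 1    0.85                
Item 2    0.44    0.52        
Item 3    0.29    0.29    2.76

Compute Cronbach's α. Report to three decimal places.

Cronbach's α = 0.496

sum of item variances = 0.85 + 0.52 + 2.76 = 4.13
Σ_{i<j} σ_ij = 1.02
total variance = 4.13 + 2 × 1.02 = 6.17
α = (k/(k−1))·(1 − sum of item variances/total variance) = (3/2)·(1 − 4.13/6.17) = 0.496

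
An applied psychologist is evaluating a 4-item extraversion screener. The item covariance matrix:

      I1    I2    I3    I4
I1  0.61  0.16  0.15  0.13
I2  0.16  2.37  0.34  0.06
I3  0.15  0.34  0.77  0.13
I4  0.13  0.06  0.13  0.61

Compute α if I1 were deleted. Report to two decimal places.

α = 0.33

Remaining items: I2, I3, I4 (k = 3).
ΣVar(i) = 2.37 + 0.77 + 0.61 = 3.75
Var(T) = 3.75 + 2 × 0.53 = 4.81
α (item deleted) = (3/2)·(1 − 3.75/4.81) = 0.33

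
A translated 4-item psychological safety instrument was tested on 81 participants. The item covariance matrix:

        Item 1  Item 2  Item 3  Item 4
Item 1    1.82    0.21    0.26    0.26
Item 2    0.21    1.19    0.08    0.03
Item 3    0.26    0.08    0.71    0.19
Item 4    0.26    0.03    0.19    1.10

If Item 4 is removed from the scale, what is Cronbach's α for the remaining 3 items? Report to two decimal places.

α = 0.34

Remaining items: Item 1, Item 2, Item 3 (k = 3).
ΣVar(i) = 1.82 + 1.19 + 0.71 = 3.72
σ²_T = 3.72 + 2 × 0.55 = 4.82
α (item deleted) = (3/2)·(1 − 3.72/4.82) = 0.34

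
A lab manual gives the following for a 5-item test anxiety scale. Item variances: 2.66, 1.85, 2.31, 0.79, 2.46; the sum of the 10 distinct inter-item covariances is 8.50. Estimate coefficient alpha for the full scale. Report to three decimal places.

coefficient alpha = 0.785

Σσ²ᵢ = 2.66 + 1.85 + 2.31 + 0.79 + 2.46 = 10.07
Sum of distinct covariances = 8.50
total variance = Σσ²ᵢ + 2·Σcov = 10.07 + 2 × 8.50 = 27.07
α = (5/4)·(1 − 10.07/27.07) = 0.785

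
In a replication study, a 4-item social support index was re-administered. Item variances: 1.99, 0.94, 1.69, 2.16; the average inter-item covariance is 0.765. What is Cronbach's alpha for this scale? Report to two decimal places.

Σσᵢ² = 1.99 + 0.94 + 1.69 + 2.16 = 6.78
Sum of the 6 distinct covariances = 6 × 0.765 = 4.590
total variance = Σσᵢ² + 2·Σcov = 6.78 + 2 × 4.590 = 15.960
α = (4/3)·(1 − 6.78/15.960) = 0.77

α = 0.77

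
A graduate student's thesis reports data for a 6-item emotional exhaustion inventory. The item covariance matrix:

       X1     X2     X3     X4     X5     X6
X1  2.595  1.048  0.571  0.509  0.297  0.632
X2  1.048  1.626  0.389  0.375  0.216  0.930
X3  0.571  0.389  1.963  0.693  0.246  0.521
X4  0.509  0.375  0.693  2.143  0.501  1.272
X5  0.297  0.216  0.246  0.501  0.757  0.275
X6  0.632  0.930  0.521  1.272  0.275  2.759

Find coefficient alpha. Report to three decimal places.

Σσ²ᵢ = 2.595 + 1.626 + 1.963 + 2.143 + 0.757 + 2.759 = 11.843
Sum of the distinct covariances = 8.475
Var(T) = 11.843 + 2 × 8.475 = 28.793
α = (k/(k−1))·(1 − Σσ²ᵢ/Var(T)) = (6/5)·(1 − 11.843/28.793) = 0.706

α = 0.706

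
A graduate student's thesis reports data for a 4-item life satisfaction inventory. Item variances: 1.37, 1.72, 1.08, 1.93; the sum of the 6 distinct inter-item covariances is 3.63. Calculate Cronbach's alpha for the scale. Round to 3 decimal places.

α = 0.725

sum of item variances = 1.37 + 1.72 + 1.08 + 1.93 = 6.10
Sum of distinct covariances = 3.63
σ²_total = sum of item variances + 2·Σcov = 6.10 + 2 × 3.63 = 13.36
α = (4/3)·(1 − 6.10/13.36) = 0.725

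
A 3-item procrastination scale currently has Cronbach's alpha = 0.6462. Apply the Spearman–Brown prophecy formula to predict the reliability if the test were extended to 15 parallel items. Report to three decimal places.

predicted reliability = 0.901

Length factor m = 15/3 = 5.0000
α' = m·α / (1 + (m−1)·α)
   = 15/3 × 0.6462 / (1 + (15/3 − 1) × 0.6462)
   = 3.2310 / 3.5848 = 0.901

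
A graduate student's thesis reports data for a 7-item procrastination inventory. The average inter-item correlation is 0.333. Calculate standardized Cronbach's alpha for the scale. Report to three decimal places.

Standardized α = k·r̄ / (1 + (k−1)·r̄) = 7 × 0.333 / (1 + 6 × 0.333)
  = 2.3310 / 2.9980 = 0.778

standardized Cronbach's alpha = 0.778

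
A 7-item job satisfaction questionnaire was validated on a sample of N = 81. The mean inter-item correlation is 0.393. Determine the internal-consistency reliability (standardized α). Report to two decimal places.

Standardized α = k·r̄ / (1 + (k−1)·r̄) = 7 × 0.393 / (1 + 6 × 0.393)
  = 2.7510 / 3.3580 = 0.82

standardized α = 0.82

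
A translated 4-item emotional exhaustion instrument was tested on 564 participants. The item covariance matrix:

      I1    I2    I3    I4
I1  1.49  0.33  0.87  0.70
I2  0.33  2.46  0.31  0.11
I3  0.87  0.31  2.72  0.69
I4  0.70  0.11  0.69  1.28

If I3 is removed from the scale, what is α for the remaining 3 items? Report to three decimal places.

Remaining items: I1, I2, I4 (k = 3).
Σσᵢ² = 1.49 + 2.46 + 1.28 = 5.23
σ²_total = 5.23 + 2 × 1.14 = 7.51
α (item deleted) = (3/2)·(1 − 5.23/7.51) = 0.455

α = 0.455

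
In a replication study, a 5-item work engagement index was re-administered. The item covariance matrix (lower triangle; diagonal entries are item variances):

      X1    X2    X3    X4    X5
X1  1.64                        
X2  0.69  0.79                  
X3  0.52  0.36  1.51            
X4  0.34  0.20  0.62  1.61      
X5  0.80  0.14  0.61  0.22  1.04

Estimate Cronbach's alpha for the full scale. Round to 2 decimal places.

ΣVar(i) = 1.64 + 0.79 + 1.51 + 1.61 + 1.04 = 6.59
Sum of the distinct covariances = 4.50
Var(T) = 6.59 + 2 × 4.50 = 15.59
α = (k/(k−1))·(1 − ΣVar(i)/Var(T)) = (5/4)·(1 − 6.59/15.59) = 0.72

Cronbach's alpha = 0.72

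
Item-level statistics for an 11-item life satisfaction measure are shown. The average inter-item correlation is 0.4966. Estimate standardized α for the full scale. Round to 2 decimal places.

α = 0.92

Standardized α = k·r̄ / (1 + (k−1)·r̄) = 11 × 0.4966 / (1 + 10 × 0.4966)
  = 5.4626 / 5.9660 = 0.92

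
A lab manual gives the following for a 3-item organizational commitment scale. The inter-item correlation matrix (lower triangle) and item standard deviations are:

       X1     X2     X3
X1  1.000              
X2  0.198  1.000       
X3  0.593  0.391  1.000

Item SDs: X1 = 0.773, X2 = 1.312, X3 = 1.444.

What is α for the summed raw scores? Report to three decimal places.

Σσ²ᵢ = 0.773² + 1.312² + 1.444² = 4.4040
Covariances σ_ij = r_ij · s_i · s_j:
  σ(X1,X2) = 0.198 × 0.773 × 1.312 = 0.2008
  σ(X1,X3) = 0.593 × 0.773 × 1.444 = 0.6619
  σ(X2,X3) = 0.391 × 1.312 × 1.444 = 0.7408
σ²_T = Σσ²ᵢ + 2·Σσ_ij = 4.4040 + 2 × 1.6035 = 7.6110
α = (3/2)·(1 − 4.4040/7.6110) = 0.632

α = 0.632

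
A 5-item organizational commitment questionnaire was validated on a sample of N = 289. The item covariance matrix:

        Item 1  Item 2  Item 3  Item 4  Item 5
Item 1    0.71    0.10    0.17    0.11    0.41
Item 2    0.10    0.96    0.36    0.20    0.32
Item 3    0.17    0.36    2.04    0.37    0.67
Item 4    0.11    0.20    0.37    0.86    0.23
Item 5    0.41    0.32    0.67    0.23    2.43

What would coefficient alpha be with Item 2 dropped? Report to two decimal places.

coefficient alpha = 0.52

Remaining items: Item 1, Item 3, Item 4, Item 5 (k = 4).
ΣVar(i) = 0.71 + 2.04 + 0.86 + 2.43 = 6.04
Var(T) = 6.04 + 2 × 1.96 = 9.96
α (item deleted) = (4/3)·(1 − 6.04/9.96) = 0.52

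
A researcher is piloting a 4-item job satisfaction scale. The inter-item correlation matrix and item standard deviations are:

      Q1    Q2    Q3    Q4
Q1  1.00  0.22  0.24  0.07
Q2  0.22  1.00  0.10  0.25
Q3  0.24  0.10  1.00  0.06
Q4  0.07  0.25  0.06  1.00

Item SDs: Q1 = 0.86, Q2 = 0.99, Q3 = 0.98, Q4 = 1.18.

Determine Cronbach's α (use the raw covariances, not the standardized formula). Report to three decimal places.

Cronbach's α = 0.415

Σσ²ᵢ = 0.86² + 0.99² + 0.98² + 1.18² = 4.0725
Covariances σ_ij = r_ij · s_i · s_j:
  σ(Q1,Q2) = 0.22 × 0.86 × 0.99 = 0.1873
  σ(Q1,Q3) = 0.24 × 0.86 × 0.98 = 0.2023
  σ(Q1,Q4) = 0.07 × 0.86 × 1.18 = 0.0710
  σ(Q2,Q3) = 0.10 × 0.99 × 0.98 = 0.0970
  σ(Q2,Q4) = 0.25 × 0.99 × 1.18 = 0.2920
  σ(Q3,Q4) = 0.06 × 0.98 × 1.18 = 0.0694
σ²_T = Σσ²ᵢ + 2·Σσ_ij = 4.0725 + 2 × 0.9190 = 5.9105
α = (4/3)·(1 − 4.0725/5.9105) = 0.415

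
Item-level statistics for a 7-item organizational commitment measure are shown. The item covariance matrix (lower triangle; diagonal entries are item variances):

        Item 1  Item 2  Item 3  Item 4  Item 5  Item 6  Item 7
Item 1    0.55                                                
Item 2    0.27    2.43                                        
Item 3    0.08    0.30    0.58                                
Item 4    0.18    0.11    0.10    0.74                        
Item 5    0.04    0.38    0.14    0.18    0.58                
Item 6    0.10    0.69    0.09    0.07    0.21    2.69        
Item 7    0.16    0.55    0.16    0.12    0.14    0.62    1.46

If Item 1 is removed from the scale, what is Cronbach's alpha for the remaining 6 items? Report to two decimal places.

Remaining items: Item 2, Item 3, Item 4, Item 5, Item 6, Item 7 (k = 6).
Σσᵢ² = 2.43 + 0.58 + 0.74 + 0.58 + 2.69 + 1.46 = 8.48
total variance = 8.48 + 2 × 3.86 = 16.20
α (item deleted) = (6/5)·(1 − 8.48/16.20) = 0.57

Cronbach's alpha = 0.57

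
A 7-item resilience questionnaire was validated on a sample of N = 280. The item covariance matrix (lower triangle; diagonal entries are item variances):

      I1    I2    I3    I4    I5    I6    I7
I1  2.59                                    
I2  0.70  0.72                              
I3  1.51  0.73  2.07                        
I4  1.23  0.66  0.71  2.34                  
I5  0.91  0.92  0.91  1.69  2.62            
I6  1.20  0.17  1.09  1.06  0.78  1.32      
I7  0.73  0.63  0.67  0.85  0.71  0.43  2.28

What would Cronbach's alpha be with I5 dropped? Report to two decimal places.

Remaining items: I1, I2, I3, I4, I6, I7 (k = 6).
ΣVar(i) = 2.59 + 0.72 + 2.07 + 2.34 + 1.32 + 2.28 = 11.32
σ²_T = 11.32 + 2 × 12.37 = 36.06
α (item deleted) = (6/5)·(1 − 11.32/36.06) = 0.82

α = 0.82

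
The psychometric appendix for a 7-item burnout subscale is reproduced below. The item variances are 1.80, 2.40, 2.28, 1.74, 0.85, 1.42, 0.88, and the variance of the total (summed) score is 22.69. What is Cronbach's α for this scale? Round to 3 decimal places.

Σσ²ᵢ = 1.80 + 2.40 + 2.28 + 1.74 + 0.85 + 1.42 + 0.88 = 11.37
α = (k/(k−1))·(1 − Σσ²ᵢ/total variance) = (7/6)·(1 − 11.37/22.69) = 0.582

Cronbach's α = 0.582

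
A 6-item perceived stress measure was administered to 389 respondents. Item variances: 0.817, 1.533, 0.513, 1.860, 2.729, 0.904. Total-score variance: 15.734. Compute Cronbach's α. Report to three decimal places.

Σσ²ᵢ = 0.817 + 1.533 + 0.513 + 1.860 + 2.729 + 0.904 = 8.356
α = (k/(k−1))·(1 − Σσ²ᵢ/total variance) = (6/5)·(1 − 8.356/15.734) = 0.563

Cronbach's α = 0.563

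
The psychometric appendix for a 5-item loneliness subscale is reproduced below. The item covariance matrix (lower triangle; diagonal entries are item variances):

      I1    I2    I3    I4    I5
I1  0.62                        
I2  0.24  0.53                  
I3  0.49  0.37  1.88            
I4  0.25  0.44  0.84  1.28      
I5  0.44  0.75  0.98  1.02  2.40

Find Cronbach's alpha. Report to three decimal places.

ΣVar(i) = 0.62 + 0.53 + 1.88 + 1.28 + 2.40 = 6.71
Sum of off-diagonal covariances = 5.82
total variance = 6.71 + 2 × 5.82 = 18.35
α = (k/(k−1))·(1 − ΣVar(i)/total variance) = (5/4)·(1 − 6.71/18.35) = 0.793

Cronbach's alpha = 0.793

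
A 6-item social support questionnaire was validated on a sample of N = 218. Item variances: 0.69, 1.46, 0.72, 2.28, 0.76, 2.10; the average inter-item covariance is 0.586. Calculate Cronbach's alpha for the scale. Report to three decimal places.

Σσᵢ² = 0.69 + 1.46 + 0.72 + 2.28 + 0.76 + 2.10 = 8.01
Sum of the 15 distinct covariances = 15 × 0.586 = 8.790
σ²_total = Σσᵢ² + 2·Σcov = 8.01 + 2 × 8.790 = 25.590
α = (6/5)·(1 − 8.01/25.590) = 0.824

Cronbach's alpha = 0.824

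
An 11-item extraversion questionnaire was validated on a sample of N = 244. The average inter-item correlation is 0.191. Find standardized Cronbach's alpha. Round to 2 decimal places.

Standardized α = k·r̄ / (1 + (k−1)·r̄) = 11 × 0.191 / (1 + 10 × 0.191)
  = 2.1010 / 2.9100 = 0.72

α = 0.72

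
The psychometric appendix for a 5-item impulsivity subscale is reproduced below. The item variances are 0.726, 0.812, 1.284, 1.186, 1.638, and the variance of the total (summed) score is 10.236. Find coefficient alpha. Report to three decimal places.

coefficient alpha = 0.561

Σσᵢ² = 0.726 + 0.812 + 1.284 + 1.186 + 1.638 = 5.646
α = (k/(k−1))·(1 − Σσᵢ²/Var(T)) = (5/4)·(1 − 5.646/10.236) = 0.561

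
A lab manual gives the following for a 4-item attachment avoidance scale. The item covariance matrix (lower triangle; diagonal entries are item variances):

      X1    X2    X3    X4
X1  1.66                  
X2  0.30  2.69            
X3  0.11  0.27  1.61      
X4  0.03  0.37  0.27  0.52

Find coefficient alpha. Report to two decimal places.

α = 0.39

Σσ²ᵢ = 1.66 + 2.69 + 1.61 + 0.52 = 6.48
Σ_{i<j} σ_ij = 1.35
total variance = 6.48 + 2 × 1.35 = 9.18
α = (k/(k−1))·(1 − Σσ²ᵢ/total variance) = (4/3)·(1 − 6.48/9.18) = 0.39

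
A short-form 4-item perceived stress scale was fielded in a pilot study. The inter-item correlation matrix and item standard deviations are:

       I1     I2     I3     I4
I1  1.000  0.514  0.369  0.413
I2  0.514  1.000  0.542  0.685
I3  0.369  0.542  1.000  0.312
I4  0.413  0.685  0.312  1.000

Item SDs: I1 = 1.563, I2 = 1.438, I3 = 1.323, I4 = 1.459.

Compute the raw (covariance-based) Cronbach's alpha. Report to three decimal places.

α = 0.781

Σσ²ᵢ = 1.563² + 1.438² + 1.323² + 1.459² = 8.3898
Covariances σ_ij = r_ij · s_i · s_j:
  σ(I1,I2) = 0.514 × 1.563 × 1.438 = 1.1553
  σ(I1,I3) = 0.369 × 1.563 × 1.323 = 0.7630
  σ(I1,I4) = 0.413 × 1.563 × 1.459 = 0.9418
  σ(I2,I3) = 0.542 × 1.438 × 1.323 = 1.0311
  σ(I2,I4) = 0.685 × 1.438 × 1.459 = 1.4372
  σ(I3,I4) = 0.312 × 1.323 × 1.459 = 0.6022
σ²_T = Σσ²ᵢ + 2·Σσ_ij = 8.3898 + 2 × 5.9306 = 20.2510
α = (4/3)·(1 − 8.3898/20.2510) = 0.781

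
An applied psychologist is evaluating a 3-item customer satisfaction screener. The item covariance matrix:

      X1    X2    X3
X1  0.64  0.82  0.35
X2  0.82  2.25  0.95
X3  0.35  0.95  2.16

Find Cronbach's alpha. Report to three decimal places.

sum of item variances = 0.64 + 2.25 + 2.16 = 5.05
Sum of off-diagonal covariances = 2.12
total variance = 5.05 + 2 × 2.12 = 9.29
α = (k/(k−1))·(1 − sum of item variances/total variance) = (3/2)·(1 − 5.05/9.29) = 0.685

Cronbach's alpha = 0.685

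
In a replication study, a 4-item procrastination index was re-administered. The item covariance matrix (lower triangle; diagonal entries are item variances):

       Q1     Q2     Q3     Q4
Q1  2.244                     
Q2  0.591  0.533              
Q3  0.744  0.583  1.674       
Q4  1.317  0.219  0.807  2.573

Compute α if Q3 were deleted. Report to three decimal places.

Remaining items: Q1, Q2, Q4 (k = 3).
ΣVar(i) = 2.244 + 0.533 + 2.573 = 5.350
σ²_total = 5.350 + 2 × 2.127 = 9.604
α (item deleted) = (3/2)·(1 − 5.350/9.604) = 0.664

α = 0.664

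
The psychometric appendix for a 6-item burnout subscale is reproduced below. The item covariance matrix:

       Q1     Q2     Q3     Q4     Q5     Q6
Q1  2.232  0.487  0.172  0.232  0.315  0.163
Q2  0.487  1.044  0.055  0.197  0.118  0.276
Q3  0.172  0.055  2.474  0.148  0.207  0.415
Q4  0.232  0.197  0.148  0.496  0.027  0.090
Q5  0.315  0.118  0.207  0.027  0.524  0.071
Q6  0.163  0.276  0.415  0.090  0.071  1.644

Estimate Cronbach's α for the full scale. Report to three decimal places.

Cronbach's α = 0.497

Σσᵢ² = 2.232 + 1.044 + 2.474 + 0.496 + 0.524 + 1.644 = 8.414
Σ_{i<j} σ_ij = 2.973
Var(T) = 8.414 + 2 × 2.973 = 14.360
α = (k/(k−1))·(1 − Σσᵢ²/Var(T)) = (6/5)·(1 − 8.414/14.360) = 0.497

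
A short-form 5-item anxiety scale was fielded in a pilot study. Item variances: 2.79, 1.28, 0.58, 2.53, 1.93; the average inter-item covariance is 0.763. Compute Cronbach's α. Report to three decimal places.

sum of item variances = 2.79 + 1.28 + 0.58 + 2.53 + 1.93 = 9.11
Sum of the 10 distinct covariances = 10 × 0.763 = 7.630
σ²_total = sum of item variances + 2·Σcov = 9.11 + 2 × 7.630 = 24.370
α = (5/4)·(1 − 9.11/24.370) = 0.783

Cronbach's α = 0.783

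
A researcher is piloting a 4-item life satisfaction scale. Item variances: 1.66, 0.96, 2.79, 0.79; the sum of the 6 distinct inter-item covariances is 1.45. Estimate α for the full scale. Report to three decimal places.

Σσ²ᵢ = 1.66 + 0.96 + 2.79 + 0.79 = 6.20
Sum of distinct covariances = 1.45
σ²_T = Σσ²ᵢ + 2·Σcov = 6.20 + 2 × 1.45 = 9.10
α = (4/3)·(1 − 6.20/9.10) = 0.425

α = 0.425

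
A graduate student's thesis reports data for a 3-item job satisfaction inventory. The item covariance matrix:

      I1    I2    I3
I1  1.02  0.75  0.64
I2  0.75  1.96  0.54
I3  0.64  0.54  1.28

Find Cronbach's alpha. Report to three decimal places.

Cronbach's alpha = 0.713

ΣVar(i) = 1.02 + 1.96 + 1.28 = 4.26
Sum of off-diagonal covariances = 1.93
σ²_T = 4.26 + 2 × 1.93 = 8.12
α = (k/(k−1))·(1 − ΣVar(i)/σ²_T) = (3/2)·(1 − 4.26/8.12) = 0.713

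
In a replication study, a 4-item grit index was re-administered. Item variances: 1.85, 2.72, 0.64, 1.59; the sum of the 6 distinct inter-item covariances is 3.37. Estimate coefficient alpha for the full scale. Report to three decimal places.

α = 0.664

ΣVar(i) = 1.85 + 2.72 + 0.64 + 1.59 = 6.80
Sum of distinct covariances = 3.37
σ²_total = ΣVar(i) + 2·Σcov = 6.80 + 2 × 3.37 = 13.54
α = (4/3)·(1 − 6.80/13.54) = 0.664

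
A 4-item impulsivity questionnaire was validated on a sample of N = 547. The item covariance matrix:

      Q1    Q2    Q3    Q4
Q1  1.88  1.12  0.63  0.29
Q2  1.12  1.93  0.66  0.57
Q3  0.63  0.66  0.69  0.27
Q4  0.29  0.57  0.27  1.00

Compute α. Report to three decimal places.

sum of item variances = 1.88 + 1.93 + 0.69 + 1.00 = 5.50
Sum of the distinct covariances = 3.54
σ²_total = 5.50 + 2 × 3.54 = 12.58
α = (k/(k−1))·(1 − sum of item variances/σ²_total) = (4/3)·(1 − 5.50/12.58) = 0.750

α = 0.750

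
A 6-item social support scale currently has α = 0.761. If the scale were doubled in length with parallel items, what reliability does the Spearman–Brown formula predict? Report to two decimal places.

Length factor m = 2
α' = m·α / (1 + (m−1)·α)
   = 2 × 0.761 / (1 + (2 − 1) × 0.761)
   = 1.5220 / 1.7610 = 0.86

predicted reliability = 0.86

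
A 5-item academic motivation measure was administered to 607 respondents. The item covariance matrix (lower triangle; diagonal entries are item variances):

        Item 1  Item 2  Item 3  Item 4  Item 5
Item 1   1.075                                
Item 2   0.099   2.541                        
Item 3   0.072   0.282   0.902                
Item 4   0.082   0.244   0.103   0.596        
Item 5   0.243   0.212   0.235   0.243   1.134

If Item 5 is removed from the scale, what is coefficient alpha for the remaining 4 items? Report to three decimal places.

α = 0.342

Remaining items: Item 1, Item 2, Item 3, Item 4 (k = 4).
sum of item variances = 1.075 + 2.541 + 0.902 + 0.596 = 5.114
σ²_total = 5.114 + 2 × 0.882 = 6.878
α (item deleted) = (4/3)·(1 − 5.114/6.878) = 0.342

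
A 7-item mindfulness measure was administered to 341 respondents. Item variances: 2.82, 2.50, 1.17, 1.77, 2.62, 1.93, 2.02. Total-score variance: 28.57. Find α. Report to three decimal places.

Σσ²ᵢ = 2.82 + 2.50 + 1.17 + 1.77 + 2.62 + 1.93 + 2.02 = 14.83
α = (k/(k−1))·(1 − Σσ²ᵢ/total variance) = (7/6)·(1 − 14.83/28.57) = 0.561

α = 0.561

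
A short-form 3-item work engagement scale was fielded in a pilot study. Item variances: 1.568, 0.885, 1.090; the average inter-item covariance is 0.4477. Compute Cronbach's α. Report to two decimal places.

sum of item variances = 1.568 + 0.885 + 1.090 = 3.543
Sum of the 3 distinct covariances = 3 × 0.4477 = 1.3431
Var(T) = sum of item variances + 2·Σcov = 3.543 + 2 × 1.3431 = 6.2292
α = (3/2)·(1 − 3.543/6.2292) = 0.65

Cronbach's α = 0.65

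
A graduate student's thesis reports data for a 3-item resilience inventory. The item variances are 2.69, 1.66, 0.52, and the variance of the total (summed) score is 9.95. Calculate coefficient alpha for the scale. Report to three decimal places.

α = 0.766

ΣVar(i) = 2.69 + 1.66 + 0.52 = 4.87
α = (k/(k−1))·(1 − ΣVar(i)/σ²_T) = (3/2)·(1 − 4.87/9.95) = 0.766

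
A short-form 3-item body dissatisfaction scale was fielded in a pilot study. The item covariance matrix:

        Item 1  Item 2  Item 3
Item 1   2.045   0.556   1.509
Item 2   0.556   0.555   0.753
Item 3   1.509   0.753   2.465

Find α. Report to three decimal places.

Σσ²ᵢ = 2.045 + 0.555 + 2.465 = 5.065
Σ_{i<j} σ_ij = 2.818
σ²_total = 5.065 + 2 × 2.818 = 10.701
α = (k/(k−1))·(1 − Σσ²ᵢ/σ²_total) = (3/2)·(1 − 5.065/10.701) = 0.790

α = 0.790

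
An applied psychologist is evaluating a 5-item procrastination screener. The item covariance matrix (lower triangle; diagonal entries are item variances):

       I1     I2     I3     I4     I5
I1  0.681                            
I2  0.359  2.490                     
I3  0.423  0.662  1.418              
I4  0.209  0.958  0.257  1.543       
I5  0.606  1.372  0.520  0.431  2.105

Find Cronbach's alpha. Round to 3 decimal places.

ΣVar(i) = 0.681 + 2.490 + 1.418 + 1.543 + 2.105 = 8.237
Sum of the distinct covariances = 5.797
total variance = 8.237 + 2 × 5.797 = 19.831
α = (k/(k−1))·(1 − ΣVar(i)/total variance) = (5/4)·(1 − 8.237/19.831) = 0.731

α = 0.731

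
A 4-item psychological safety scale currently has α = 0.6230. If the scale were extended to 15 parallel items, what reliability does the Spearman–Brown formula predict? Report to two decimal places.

Length factor m = 15/4 = 3.7500
α' = m·α / (1 + (m−1)·α)
   = 15/4 × 0.6230 / (1 + (15/4 − 1) × 0.6230)
   = 2.3363 / 2.7132 = 0.86

predicted reliability = 0.86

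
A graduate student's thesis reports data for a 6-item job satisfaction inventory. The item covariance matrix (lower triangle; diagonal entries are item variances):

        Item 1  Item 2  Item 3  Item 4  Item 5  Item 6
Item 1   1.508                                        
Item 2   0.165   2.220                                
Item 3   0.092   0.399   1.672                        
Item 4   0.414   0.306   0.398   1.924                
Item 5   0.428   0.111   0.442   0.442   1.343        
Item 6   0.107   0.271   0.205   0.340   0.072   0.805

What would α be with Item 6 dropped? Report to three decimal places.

Remaining items: Item 1, Item 2, Item 3, Item 4, Item 5 (k = 5).
sum of item variances = 1.508 + 2.220 + 1.672 + 1.924 + 1.343 = 8.667
σ²_T = 8.667 + 2 × 3.197 = 15.061
α (item deleted) = (5/4)·(1 − 8.667/15.061) = 0.531

α = 0.531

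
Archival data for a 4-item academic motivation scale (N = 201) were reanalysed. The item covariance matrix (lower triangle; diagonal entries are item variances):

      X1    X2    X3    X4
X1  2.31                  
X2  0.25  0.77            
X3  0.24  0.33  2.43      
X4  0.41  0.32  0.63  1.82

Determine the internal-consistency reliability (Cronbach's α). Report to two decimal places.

Cronbach's α = 0.50

ΣVar(i) = 2.31 + 0.77 + 2.43 + 1.82 = 7.33
Σ_{i<j} σ_ij = 2.18
σ²_T = 7.33 + 2 × 2.18 = 11.69
α = (k/(k−1))·(1 − ΣVar(i)/σ²_T) = (4/3)·(1 − 7.33/11.69) = 0.50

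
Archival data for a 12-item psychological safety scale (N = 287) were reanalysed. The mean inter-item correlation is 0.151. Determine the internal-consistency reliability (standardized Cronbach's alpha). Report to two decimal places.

Standardized α = k·r̄ / (1 + (k−1)·r̄) = 12 × 0.151 / (1 + 11 × 0.151)
  = 1.8120 / 2.6610 = 0.68

standardized Cronbach's alpha = 0.68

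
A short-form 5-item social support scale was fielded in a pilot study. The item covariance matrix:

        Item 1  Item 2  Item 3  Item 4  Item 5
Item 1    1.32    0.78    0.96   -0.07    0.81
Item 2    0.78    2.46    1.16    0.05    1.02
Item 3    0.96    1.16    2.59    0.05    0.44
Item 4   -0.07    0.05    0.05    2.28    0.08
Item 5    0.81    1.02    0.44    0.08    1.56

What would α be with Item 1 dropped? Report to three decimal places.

α = 0.515

Remaining items: Item 2, Item 3, Item 4, Item 5 (k = 4).
ΣVar(i) = 2.46 + 2.59 + 2.28 + 1.56 = 8.89
σ²_total = 8.89 + 2 × 2.80 = 14.49
α (item deleted) = (4/3)·(1 − 8.89/14.49) = 0.515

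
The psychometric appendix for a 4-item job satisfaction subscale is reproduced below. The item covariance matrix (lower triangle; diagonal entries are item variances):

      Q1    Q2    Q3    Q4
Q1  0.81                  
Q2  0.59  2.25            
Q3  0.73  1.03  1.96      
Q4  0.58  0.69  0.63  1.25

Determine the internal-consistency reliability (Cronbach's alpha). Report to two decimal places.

ΣVar(i) = 0.81 + 2.25 + 1.96 + 1.25 = 6.27
Sum of the distinct covariances = 4.25
σ²_T = 6.27 + 2 × 4.25 = 14.77
α = (k/(k−1))·(1 − ΣVar(i)/σ²_T) = (4/3)·(1 − 6.27/14.77) = 0.77

α = 0.77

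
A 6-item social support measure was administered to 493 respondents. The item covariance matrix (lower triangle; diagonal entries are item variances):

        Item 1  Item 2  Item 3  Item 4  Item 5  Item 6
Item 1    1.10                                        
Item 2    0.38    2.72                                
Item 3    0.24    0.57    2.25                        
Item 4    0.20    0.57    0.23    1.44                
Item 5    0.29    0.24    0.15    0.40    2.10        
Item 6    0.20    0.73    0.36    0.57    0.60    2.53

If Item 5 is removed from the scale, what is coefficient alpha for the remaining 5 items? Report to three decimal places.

Remaining items: Item 1, Item 2, Item 3, Item 4, Item 6 (k = 5).
sum of item variances = 1.10 + 2.72 + 2.25 + 1.44 + 2.53 = 10.04
Var(T) = 10.04 + 2 × 4.05 = 18.14
α (item deleted) = (5/4)·(1 − 10.04/18.14) = 0.558

coefficient alpha = 0.558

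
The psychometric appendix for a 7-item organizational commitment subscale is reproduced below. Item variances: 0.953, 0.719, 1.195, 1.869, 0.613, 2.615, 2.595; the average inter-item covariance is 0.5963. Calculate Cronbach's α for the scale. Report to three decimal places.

sum of item variances = 0.953 + 0.719 + 1.195 + 1.869 + 0.613 + 2.615 + 2.595 = 10.559
Sum of the 21 distinct covariances = 21 × 0.5963 = 12.5223
σ²_total = sum of item variances + 2·Σcov = 10.559 + 2 × 12.5223 = 35.6036
α = (7/6)·(1 − 10.559/35.6036) = 0.821

α = 0.821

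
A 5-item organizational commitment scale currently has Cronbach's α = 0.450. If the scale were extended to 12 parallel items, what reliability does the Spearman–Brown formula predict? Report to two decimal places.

predicted reliability = 0.66

Length factor m = 12/5 = 2.4000
α' = m·α / (1 + (m−1)·α)
   = 12/5 × 0.450 / (1 + (12/5 − 1) × 0.450)
   = 1.0800 / 1.6300 = 0.66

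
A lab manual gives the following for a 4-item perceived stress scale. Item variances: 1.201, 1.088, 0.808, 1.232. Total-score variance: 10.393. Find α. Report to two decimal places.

Σσ²ᵢ = 1.201 + 1.088 + 0.808 + 1.232 = 4.329
α = (k/(k−1))·(1 − Σσ²ᵢ/Var(T)) = (4/3)·(1 − 4.329/10.393) = 0.78

α = 0.78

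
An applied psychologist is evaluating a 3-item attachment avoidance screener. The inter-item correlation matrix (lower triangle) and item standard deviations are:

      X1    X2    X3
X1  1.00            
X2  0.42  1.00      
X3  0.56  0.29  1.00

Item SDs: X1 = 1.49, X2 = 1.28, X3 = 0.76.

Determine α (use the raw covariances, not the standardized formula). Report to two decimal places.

α = 0.65

Σσ²ᵢ = 1.49² + 1.28² + 0.76² = 4.4361
Covariances σ_ij = r_ij · s_i · s_j:
  σ(X1,X2) = 0.42 × 1.49 × 1.28 = 0.8010
  σ(X1,X3) = 0.56 × 1.49 × 0.76 = 0.6341
  σ(X2,X3) = 0.29 × 1.28 × 0.76 = 0.2821
σ²_T = Σσ²ᵢ + 2·Σσ_ij = 4.4361 + 2 × 1.7172 = 7.8705
α = (3/2)·(1 − 4.4361/7.8705) = 0.65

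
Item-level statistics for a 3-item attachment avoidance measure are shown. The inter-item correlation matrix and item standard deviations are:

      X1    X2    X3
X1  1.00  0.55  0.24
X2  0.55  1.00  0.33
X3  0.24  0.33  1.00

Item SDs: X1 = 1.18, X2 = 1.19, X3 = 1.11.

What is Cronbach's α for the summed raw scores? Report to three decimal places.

Σσ²ᵢ = 1.18² + 1.19² + 1.11² = 4.0406
Covariances σ_ij = r_ij · s_i · s_j:
  σ(X1,X2) = 0.55 × 1.18 × 1.19 = 0.7723
  σ(X1,X3) = 0.24 × 1.18 × 1.11 = 0.3144
  σ(X2,X3) = 0.33 × 1.19 × 1.11 = 0.4359
σ²_T = Σσ²ᵢ + 2·Σσ_ij = 4.0406 + 2 × 1.5226 = 7.0858
α = (3/2)·(1 − 4.0406/7.0858) = 0.645

α = 0.645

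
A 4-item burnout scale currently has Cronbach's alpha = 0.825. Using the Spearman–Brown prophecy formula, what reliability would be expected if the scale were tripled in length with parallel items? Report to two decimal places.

predicted reliability = 0.93

Length factor m = 3
α' = m·α / (1 + (m−1)·α)
   = 3 × 0.825 / (1 + (3 − 1) × 0.825)
   = 2.4750 / 2.6500 = 0.93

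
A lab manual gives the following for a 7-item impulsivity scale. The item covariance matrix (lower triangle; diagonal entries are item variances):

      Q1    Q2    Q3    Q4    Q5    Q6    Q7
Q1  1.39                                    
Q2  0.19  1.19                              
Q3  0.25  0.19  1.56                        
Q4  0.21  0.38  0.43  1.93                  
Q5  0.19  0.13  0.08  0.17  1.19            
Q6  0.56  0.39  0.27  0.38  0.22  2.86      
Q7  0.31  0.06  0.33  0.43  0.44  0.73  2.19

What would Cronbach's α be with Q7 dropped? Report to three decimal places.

α = 0.533

Remaining items: Q1, Q2, Q3, Q4, Q5, Q6 (k = 6).
sum of item variances = 1.39 + 1.19 + 1.56 + 1.93 + 1.19 + 2.86 = 10.12
total variance = 10.12 + 2 × 4.04 = 18.20
α (item deleted) = (6/5)·(1 − 10.12/18.20) = 0.533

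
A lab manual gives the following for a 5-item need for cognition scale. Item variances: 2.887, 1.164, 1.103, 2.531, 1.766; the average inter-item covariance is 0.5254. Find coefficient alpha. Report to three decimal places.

sum of item variances = 2.887 + 1.164 + 1.103 + 2.531 + 1.766 = 9.451
Sum of the 10 distinct covariances = 10 × 0.5254 = 5.2540
Var(T) = sum of item variances + 2·Σcov = 9.451 + 2 × 5.2540 = 19.9590
α = (5/4)·(1 − 9.451/19.9590) = 0.658

coefficient alpha = 0.658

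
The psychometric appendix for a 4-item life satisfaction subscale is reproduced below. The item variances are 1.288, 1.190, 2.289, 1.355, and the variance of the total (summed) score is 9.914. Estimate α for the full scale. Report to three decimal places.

sum of item variances = 1.288 + 1.190 + 2.289 + 1.355 = 6.122
α = (k/(k−1))·(1 − sum of item variances/total variance) = (4/3)·(1 − 6.122/9.914) = 0.510

α = 0.510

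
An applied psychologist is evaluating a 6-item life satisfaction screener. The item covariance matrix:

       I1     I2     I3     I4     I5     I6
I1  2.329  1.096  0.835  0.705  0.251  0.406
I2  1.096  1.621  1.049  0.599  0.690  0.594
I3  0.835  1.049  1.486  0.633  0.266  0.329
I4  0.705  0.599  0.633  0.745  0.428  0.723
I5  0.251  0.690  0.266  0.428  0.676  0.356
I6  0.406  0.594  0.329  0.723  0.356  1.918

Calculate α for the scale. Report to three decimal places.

Σσ²ᵢ = 2.329 + 1.621 + 1.486 + 0.745 + 0.676 + 1.918 = 8.775
Sum of the distinct covariances = 8.960
σ²_T = 8.775 + 2 × 8.960 = 26.695
α = (k/(k−1))·(1 − Σσ²ᵢ/σ²_T) = (6/5)·(1 − 8.775/26.695) = 0.806

α = 0.806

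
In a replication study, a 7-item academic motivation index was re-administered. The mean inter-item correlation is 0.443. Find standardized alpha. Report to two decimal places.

Standardized α = k·r̄ / (1 + (k−1)·r̄) = 7 × 0.443 / (1 + 6 × 0.443)
  = 3.1010 / 3.6580 = 0.85

standardized alpha = 0.85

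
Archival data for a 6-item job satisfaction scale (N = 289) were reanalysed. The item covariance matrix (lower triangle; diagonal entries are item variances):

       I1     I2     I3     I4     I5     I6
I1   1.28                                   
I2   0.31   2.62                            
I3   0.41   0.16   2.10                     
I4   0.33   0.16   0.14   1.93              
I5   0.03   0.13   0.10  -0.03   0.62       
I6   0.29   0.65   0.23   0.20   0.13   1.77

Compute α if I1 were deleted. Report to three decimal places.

Remaining items: I2, I3, I4, I5, I6 (k = 5).
Σσᵢ² = 2.62 + 2.10 + 1.93 + 0.62 + 1.77 = 9.04
σ²_T = 9.04 + 2 × 1.87 = 12.78
α (item deleted) = (5/4)·(1 − 9.04/12.78) = 0.366

α = 0.366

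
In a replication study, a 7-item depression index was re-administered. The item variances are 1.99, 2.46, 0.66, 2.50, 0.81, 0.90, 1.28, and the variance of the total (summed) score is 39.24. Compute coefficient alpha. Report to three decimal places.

ΣVar(i) = 1.99 + 2.46 + 0.66 + 2.50 + 0.81 + 0.90 + 1.28 = 10.60
α = (k/(k−1))·(1 − ΣVar(i)/total variance) = (7/6)·(1 − 10.60/39.24) = 0.852

α = 0.852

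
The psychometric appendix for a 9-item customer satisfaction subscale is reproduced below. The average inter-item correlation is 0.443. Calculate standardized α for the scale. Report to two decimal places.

Standardized α = k·r̄ / (1 + (k−1)·r̄) = 9 × 0.443 / (1 + 8 × 0.443)
  = 3.9870 / 4.5440 = 0.88

standardized α = 0.88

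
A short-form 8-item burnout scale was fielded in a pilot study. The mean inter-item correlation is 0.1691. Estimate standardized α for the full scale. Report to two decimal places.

standardized α = 0.62

Standardized α = k·r̄ / (1 + (k−1)·r̄) = 8 × 0.1691 / (1 + 7 × 0.1691)
  = 1.3528 / 2.1837 = 0.62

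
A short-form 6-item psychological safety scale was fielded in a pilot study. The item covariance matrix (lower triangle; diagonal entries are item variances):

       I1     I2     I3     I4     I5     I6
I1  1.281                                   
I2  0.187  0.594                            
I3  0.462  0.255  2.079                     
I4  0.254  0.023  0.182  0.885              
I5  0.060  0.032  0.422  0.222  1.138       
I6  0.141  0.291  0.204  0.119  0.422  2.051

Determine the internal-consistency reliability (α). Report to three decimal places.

α = 0.539

Σσᵢ² = 1.281 + 0.594 + 2.079 + 0.885 + 1.138 + 2.051 = 8.028
Σ_{i<j} σ_ij = 3.276
Var(T) = 8.028 + 2 × 3.276 = 14.580
α = (k/(k−1))·(1 − Σσᵢ²/Var(T)) = (6/5)·(1 − 8.028/14.580) = 0.539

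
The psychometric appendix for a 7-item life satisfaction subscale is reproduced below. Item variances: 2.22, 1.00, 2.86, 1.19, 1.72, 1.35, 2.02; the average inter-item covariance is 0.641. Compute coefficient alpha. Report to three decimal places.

Σσᵢ² = 2.22 + 1.00 + 2.86 + 1.19 + 1.72 + 1.35 + 2.02 = 12.36
Sum of the 21 distinct covariances = 21 × 0.641 = 13.461
σ²_total = Σσᵢ² + 2·Σcov = 12.36 + 2 × 13.461 = 39.282
α = (7/6)·(1 − 12.36/39.282) = 0.800

α = 0.800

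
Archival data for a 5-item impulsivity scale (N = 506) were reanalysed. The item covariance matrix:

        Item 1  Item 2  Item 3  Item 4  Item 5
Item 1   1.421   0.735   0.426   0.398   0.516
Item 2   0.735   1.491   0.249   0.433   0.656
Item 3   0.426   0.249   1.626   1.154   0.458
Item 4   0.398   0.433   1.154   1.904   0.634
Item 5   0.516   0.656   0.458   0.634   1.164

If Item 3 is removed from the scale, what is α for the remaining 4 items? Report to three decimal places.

α = 0.707

Remaining items: Item 1, Item 2, Item 4, Item 5 (k = 4).
Σσ²ᵢ = 1.421 + 1.491 + 1.904 + 1.164 = 5.980
σ²_T = 5.980 + 2 × 3.372 = 12.724
α (item deleted) = (4/3)·(1 − 5.980/12.724) = 0.707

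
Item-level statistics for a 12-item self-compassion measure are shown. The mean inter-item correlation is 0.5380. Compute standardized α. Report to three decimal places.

Standardized α = k·r̄ / (1 + (k−1)·r̄) = 12 × 0.5380 / (1 + 11 × 0.5380)
  = 6.4560 / 6.9180 = 0.933

standardized α = 0.933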